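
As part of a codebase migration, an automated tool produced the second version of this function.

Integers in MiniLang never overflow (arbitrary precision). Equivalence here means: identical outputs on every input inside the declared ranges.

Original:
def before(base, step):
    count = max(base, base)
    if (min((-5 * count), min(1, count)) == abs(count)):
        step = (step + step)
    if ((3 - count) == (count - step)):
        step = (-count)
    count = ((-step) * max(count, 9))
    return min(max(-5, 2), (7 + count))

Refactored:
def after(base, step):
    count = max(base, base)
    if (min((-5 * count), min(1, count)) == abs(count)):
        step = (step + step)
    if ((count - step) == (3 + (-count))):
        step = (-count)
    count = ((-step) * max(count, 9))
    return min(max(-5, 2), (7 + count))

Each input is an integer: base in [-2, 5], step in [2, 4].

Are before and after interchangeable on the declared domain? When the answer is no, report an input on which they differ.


The two versions differ — the changes include arithmetic usage differs.
As a probe, take base=5, step=2: before runs count = 5; (min((-5 * count), min(1, count)) == abs(count)) -> false; ((3 - count) == (count - step)) -> false; count = -18; return -11; after runs count = 5; (min((-5 * count), min(1, count)) == abs(count)) -> false; ((count - step) == (3 + (-count))) -> false; count = -18; return -11; both end at -11.
Sweeping the whole domain (24 inputs) finds no disagreement.
verdict: equivalent


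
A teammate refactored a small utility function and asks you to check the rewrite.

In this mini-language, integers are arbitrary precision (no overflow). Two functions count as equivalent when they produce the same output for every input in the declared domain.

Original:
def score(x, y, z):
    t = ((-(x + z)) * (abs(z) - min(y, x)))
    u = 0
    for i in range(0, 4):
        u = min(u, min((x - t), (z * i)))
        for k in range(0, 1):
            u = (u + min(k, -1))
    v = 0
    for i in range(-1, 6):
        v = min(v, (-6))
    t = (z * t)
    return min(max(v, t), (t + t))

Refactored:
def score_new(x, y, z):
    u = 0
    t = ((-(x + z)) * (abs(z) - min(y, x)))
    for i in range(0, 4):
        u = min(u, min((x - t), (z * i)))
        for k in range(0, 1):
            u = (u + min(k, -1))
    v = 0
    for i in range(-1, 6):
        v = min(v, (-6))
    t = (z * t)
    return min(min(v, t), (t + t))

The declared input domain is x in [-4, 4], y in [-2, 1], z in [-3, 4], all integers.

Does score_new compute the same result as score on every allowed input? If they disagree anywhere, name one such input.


Take x=-4, y=-2, z=0.
score: t = 16; u = 0; [i=0]; u = -20; [k=0]; u = -21; [i=1]; u = -21; [k=0]; u = -22; [i=2]; u = -22; [k=0]; u = -23; [i=3]; u = -23; [k=0]; u = -24; v = 0; [i=-1]; v = -6; [i=0]; v = -6; [i=1]; v = -6; [i=2]; v = -6; [i=3]; v = -6; [i=4]; v = -6; [i=5]; v = -6; t = 0; return 0
score_new: u = 0; t = 16; [i=0]; u = -20; [k=0]; u = -21; [i=1]; u = -21; [k=0]; u = -22; [i=2]; u = -22; [k=0]; u = -23; [i=3]; u = -23; [k=0]; u = -24; v = 0; [i=-1]; v = -6; [i=0]; v = -6; [i=1]; v = -6; [i=2]; v = -6; [i=3]; v = -6; [i=4]; v = -6; [i=5]; v = -6; t = 0; return -6
0 vs -6 — the two versions disagree here.
verdict: not equivalent; witness: x=-4, y=-2, z=0


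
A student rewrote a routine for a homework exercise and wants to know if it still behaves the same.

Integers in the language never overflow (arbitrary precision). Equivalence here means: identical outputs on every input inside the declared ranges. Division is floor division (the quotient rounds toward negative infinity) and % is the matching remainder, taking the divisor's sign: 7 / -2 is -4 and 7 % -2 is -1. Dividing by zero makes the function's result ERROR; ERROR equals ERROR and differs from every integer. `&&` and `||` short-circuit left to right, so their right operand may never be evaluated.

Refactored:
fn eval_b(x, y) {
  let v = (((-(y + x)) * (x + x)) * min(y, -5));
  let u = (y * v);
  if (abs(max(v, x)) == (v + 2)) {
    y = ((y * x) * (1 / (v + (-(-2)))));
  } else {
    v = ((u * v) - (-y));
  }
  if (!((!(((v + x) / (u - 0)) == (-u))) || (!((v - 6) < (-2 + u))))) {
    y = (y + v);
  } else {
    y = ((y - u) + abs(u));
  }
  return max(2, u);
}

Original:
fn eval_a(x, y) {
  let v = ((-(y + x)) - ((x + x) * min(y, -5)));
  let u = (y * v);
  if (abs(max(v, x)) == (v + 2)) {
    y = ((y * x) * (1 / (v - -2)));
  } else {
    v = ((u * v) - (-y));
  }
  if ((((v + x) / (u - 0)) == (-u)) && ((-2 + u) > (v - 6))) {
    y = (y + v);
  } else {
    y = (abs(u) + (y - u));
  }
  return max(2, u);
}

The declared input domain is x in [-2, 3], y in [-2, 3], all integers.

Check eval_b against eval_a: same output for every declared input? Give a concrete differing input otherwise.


There is a counterexample at x=-2, y=-2: 32 on one side, 2 on the other.
eval_a: v=-16, then u=32, then (abs(max(v, x)) == (v + 2)) is false, then v=-514, then ((((v + x) / (u - 0)) == (-u)) && ((-2 + u) > (v - 6))) is false, then y=-2, then returns 32
eval_b: v=80, then u=-160, then (abs(max(v, x)) == (v + 2)) is false, then v=-12802, then (!((!(((v + x) / (u - 0)) == (-u))) || (!((v - 6) < (-2 + u))))) is false, then y=318, then returns 2
verdict: not equivalent; witness: x=-2, y=-2


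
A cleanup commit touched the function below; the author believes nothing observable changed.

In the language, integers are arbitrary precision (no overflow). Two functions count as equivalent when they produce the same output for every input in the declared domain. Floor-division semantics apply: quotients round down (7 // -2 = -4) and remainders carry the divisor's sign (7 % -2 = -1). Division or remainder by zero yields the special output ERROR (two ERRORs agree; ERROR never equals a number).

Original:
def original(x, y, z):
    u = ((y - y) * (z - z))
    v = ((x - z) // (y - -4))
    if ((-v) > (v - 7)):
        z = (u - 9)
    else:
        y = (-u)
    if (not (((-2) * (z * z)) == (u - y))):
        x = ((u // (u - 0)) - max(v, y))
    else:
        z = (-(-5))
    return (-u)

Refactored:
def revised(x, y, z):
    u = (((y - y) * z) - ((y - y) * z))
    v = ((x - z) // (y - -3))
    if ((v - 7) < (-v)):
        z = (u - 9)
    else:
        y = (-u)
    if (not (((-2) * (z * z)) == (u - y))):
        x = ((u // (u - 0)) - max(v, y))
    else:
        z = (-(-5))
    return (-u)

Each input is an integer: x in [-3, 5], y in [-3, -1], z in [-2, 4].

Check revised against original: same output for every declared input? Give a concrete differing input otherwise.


Input x=4, y=-3, z=0: 0 from original versus ERROR from revised.
verdict: not equivalent; witness: x=4, y=-3, z=0


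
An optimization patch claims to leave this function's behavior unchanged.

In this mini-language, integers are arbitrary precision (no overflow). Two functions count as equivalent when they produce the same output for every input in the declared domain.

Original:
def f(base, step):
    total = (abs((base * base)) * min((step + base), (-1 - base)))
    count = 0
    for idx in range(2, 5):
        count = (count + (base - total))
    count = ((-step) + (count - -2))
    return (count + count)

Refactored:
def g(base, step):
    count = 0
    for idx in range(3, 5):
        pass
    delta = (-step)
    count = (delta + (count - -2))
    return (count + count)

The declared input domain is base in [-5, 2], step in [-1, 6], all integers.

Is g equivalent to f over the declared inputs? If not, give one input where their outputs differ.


Run the pair on base=-5, step=-1.
f: total = -150; count = 0; [idx=2]; count = 145; [idx=3]; count = 290; [idx=4]; count = 435; count = 438; return 876
g: count = 0; [idx=3]; [idx=4]; delta = 1; count = 3; return 6
876 != 6, so the rewrite changes behavior.
verdict: not equivalent; witness: base=-5, step=-1


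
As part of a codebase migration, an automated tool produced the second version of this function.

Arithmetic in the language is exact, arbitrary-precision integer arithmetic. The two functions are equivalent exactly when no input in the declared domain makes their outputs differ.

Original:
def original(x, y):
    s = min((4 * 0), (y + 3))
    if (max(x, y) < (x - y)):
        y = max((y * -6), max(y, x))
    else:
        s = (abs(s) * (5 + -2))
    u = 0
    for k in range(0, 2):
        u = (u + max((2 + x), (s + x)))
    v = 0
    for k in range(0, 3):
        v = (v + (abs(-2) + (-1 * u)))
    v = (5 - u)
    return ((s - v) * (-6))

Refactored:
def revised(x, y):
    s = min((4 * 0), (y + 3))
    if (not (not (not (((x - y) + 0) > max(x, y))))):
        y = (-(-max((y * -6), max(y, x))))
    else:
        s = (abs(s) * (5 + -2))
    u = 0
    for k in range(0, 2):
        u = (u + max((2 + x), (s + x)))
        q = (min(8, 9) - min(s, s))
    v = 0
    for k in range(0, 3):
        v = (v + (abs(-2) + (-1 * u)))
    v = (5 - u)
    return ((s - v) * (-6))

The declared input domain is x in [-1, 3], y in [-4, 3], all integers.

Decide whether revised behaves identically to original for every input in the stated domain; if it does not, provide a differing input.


Evaluate both at x=-1, y=-4.
original: s=-1, then (max(x, y) < (x - y)) is true, then y=24, then u=0, then (k=0), then u=1, then (k=1), then u=2, then v=0, then (k=0), then v=0, then (k=1), then v=0, then (k=2), then v=0, then v=3, then returns 24
revised: s=-1, then (not (not (not (((x - y) + 0) > max(x, y))))) is false, then s=3, then u=0, then (k=0), then u=2, then q=5, then (k=1), then u=4, then q=5, then v=0, then (k=0), then v=-2, then (k=1), then v=-4, then (k=2), then v=-6, then v=1, then returns -12
24 != -12, so the rewrite changes behavior.
verdict: not equivalent; witness: x=-1, y=-4


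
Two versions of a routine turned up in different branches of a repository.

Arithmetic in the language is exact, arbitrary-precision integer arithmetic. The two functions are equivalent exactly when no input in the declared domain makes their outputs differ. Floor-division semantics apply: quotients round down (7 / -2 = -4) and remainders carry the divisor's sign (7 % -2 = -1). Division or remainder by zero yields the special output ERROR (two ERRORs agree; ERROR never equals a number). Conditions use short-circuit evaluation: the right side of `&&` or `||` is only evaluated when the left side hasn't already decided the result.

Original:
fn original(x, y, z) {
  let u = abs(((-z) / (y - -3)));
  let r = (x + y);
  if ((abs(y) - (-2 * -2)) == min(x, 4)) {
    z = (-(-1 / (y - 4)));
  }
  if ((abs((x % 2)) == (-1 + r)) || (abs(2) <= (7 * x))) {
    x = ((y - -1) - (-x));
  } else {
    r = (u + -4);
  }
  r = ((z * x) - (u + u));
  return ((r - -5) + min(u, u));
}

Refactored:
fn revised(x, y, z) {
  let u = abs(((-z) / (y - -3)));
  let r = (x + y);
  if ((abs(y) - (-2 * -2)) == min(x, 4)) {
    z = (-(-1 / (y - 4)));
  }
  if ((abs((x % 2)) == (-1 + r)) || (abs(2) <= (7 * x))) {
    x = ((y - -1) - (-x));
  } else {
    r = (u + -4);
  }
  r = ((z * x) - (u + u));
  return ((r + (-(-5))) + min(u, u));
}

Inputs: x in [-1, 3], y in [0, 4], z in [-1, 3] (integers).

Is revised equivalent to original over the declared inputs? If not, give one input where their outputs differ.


Equivalent — the differences include arithmetic usage differs, yet no declared input distinguishes the two.
Spot check at x=3, y=2, z=2 — original: u=1, then r=5, then ((abs(y) - (-2 * -2)) == min(x, 4)) is false, then ((abs((x % 2)) == (-1 + r)) || (abs(2) <= (7 * x))) is true, then x=6, then r=10, then returns 16. revised: u=1, then r=5, then ((abs(y) - (-2 * -2)) == min(x, 4)) is false, then ((abs((x % 2)) == (-1 + r)) || (abs(2) <= (7 * x))) is true, then x=6, then r=10, then returns 16. Both give 16.
Checked all 125 inputs in the declared domain: the outputs agree on every one.
verdict: equivalent


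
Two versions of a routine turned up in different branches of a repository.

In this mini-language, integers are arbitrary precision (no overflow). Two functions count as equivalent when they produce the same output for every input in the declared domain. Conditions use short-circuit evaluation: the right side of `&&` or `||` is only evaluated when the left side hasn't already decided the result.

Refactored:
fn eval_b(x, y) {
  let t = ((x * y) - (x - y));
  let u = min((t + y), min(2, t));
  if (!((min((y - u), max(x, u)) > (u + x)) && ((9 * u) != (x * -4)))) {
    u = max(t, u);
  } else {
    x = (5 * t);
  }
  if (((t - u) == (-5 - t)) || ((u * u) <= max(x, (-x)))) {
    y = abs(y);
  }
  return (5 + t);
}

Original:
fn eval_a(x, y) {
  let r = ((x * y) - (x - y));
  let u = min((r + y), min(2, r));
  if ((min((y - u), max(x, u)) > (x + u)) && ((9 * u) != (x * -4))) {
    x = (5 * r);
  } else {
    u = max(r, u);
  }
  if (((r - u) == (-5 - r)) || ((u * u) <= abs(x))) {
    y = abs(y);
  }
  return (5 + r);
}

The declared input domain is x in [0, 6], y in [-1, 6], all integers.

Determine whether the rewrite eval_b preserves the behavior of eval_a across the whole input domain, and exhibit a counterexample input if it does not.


Side by side, the visible changes include: local variable names differ, and min/max/abs usage differs, and boolean connective usage differs.
Tracing x=6, y=6: eval_a: r=36, then u=2, then ((min((y - u), max(x, u)) > (x + u)) && ((9 * u) != (x * -4))) is false, then u=36, then (((r - u) == (-5 - r)) || ((u * u) <= abs(x))) is false, then returns 41 | eval_b: t=36, then u=2, then (!((min((y - u), max(x, u)) > (u + x)) && ((9 * u) != (x * -4)))) is true, then u=36, then (((t - u) == (-5 - t)) || ((u * u) <= max(x, (-x)))) is false, then returns 41 — matching result 41.
An exhaustive pass over the 56 declared inputs shows identical outputs.
verdict: equivalent


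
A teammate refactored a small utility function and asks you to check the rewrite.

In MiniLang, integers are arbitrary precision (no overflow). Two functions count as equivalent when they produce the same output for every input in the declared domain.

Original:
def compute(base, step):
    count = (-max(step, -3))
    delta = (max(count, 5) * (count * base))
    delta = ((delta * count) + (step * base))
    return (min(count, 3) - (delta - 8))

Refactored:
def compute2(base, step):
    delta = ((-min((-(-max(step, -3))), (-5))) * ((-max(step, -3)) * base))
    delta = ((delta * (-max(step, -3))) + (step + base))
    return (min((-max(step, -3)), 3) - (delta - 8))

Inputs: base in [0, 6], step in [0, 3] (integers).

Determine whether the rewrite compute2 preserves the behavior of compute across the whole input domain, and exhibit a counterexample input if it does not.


Try base=0, step=1.
compute: count = -1; delta = 0; delta = 0; return 7
compute2: delta = 0; delta = 1; return 6
7 and 6 differ, so these are not the same function on this domain.
verdict: not equivalent; witness: base=0, step=1


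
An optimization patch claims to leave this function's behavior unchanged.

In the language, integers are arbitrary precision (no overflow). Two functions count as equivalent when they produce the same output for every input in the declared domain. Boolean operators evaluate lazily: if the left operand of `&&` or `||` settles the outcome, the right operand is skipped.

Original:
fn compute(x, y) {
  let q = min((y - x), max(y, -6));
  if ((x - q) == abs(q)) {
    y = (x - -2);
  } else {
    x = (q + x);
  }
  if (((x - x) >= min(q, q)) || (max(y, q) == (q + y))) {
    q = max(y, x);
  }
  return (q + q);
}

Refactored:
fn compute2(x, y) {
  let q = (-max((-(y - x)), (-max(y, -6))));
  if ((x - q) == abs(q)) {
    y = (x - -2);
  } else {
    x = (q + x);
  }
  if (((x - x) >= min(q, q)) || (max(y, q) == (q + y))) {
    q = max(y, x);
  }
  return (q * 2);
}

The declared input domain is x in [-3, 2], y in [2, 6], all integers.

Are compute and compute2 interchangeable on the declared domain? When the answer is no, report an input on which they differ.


The two are interchangeable: arithmetic usage differs, and constant usage differs, and min/max/abs usage differs, and every declared input agrees.
Spot check at x=-3, y=5 — compute: q := 5 | ((x - q) == abs(q)): false | x := 2 | (((x - x) >= min(q, q)) || (max(y, q) == (q + y))): false | result 10. compute2: q := 5 | ((x - q) == abs(q)): false | x := 2 | (((x - x) >= min(q, q)) || (max(y, q) == (q + y))): false | result 10. Both give 10.
Across all 30 domain points the two functions coincide.
verdict: equivalent


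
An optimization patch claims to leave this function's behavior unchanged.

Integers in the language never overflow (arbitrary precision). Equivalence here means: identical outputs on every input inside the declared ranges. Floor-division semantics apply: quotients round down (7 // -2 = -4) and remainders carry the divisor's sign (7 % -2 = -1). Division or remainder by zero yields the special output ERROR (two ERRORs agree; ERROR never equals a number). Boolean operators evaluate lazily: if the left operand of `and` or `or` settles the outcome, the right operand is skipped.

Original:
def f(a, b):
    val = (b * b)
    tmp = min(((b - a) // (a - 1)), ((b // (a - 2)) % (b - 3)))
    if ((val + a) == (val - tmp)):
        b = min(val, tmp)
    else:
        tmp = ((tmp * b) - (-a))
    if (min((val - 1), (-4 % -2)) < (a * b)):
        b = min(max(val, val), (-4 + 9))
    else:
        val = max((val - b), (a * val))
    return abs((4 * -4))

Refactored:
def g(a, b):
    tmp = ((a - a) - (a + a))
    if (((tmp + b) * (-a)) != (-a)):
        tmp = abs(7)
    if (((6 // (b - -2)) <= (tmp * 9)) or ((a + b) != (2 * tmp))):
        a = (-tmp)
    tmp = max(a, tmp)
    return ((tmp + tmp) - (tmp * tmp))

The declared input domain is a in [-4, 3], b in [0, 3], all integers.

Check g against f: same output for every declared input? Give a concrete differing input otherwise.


Evaluate both at a=-4, b=0.
f: val=0, then tmp=-1, then ((val + a) == (val - tmp)) is false, then tmp=-4, then (min((val - 1), (-4 % -2)) < (a * b)) is true, then b=0, then returns 16
g: tmp=8, then (((tmp + b) * (-a)) != (-a)) is true, then tmp=7, then (((6 // (b - -2)) <= (tmp * 9)) or ((a + b) != (2 * tmp))) is true, then a=-7, then tmp=7, then returns -35
16 vs -35 — the two versions disagree here.
verdict: not equivalent; witness: a=-4, b=0


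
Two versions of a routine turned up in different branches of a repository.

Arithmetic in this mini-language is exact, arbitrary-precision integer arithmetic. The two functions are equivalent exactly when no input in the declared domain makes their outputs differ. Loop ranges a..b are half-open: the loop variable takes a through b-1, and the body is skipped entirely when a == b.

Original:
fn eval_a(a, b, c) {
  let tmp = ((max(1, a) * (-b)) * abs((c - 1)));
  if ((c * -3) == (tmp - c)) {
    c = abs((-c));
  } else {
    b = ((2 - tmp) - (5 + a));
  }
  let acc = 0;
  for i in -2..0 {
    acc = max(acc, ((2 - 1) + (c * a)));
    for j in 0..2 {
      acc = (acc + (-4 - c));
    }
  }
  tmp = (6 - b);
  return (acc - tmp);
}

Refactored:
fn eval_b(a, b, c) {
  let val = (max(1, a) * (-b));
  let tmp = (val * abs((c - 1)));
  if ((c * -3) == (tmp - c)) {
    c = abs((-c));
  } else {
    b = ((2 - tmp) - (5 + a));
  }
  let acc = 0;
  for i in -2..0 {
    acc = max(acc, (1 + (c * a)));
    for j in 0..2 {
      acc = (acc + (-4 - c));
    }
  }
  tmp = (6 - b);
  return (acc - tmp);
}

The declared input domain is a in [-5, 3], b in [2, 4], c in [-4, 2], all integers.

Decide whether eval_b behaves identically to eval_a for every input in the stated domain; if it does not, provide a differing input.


Equivalent — the differences include arithmetic usage differs; and statement counts differ; and local variable names differ; and constant usage differs, yet no declared input distinguishes the two.
Tracing a=-5, b=3, c=1: eval_a: tmp becomes 0; next ((c * -3) == (tmp - c)) evaluates to false; next b becomes 2; next acc becomes 0; next at i=-2:; next acc becomes 0; next at j=0:; next acc becomes -5; next at j=1:; next acc becomes -10; next at i=-1:; next acc becomes -4; next at j=0:; next acc becomes -9; next at j=1:; next acc becomes -14; next tmp becomes 4; next final value -18 | eval_b: val becomes -3; next tmp becomes 0; next ((c * -3) == (tmp - c)) evaluates to false; next b becomes 2; next acc becomes 0; next at i=-2:; next acc becomes 0; next at j=0:; next acc becomes -5; next at j=1:; next acc becomes -10; next at i=-1:; next acc becomes -4; next at j=0:; next acc becomes -9; next at j=1:; next acc becomes -14; next tmp becomes 4; next final value -18 — matching result -18.
Checked all 189 inputs in the declared domain: the outputs agree on every one.
verdict: equivalent


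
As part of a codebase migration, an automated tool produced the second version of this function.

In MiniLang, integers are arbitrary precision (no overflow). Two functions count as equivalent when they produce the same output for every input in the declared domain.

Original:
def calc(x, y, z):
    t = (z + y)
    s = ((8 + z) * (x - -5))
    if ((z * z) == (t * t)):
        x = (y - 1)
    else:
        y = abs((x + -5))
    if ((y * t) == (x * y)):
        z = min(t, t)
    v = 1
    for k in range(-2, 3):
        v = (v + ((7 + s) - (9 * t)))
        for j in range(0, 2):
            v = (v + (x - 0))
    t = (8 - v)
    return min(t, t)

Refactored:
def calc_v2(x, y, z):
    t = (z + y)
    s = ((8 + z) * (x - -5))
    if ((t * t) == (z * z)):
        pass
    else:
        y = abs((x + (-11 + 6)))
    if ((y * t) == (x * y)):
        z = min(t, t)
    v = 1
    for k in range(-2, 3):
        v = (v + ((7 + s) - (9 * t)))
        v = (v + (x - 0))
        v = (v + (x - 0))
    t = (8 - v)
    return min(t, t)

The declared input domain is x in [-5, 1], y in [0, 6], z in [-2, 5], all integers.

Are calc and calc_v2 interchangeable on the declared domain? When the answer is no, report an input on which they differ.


Not equivalent: x=-5, y=0, z=-2 separates them (-108 vs -68).
calc: t becomes -2; next s becomes 0; next ((z * z) == (t * t)) evaluates to true; next x becomes -1; next ((y * t) == (x * y)) evaluates to true; next z becomes -2; next v becomes 1; next at k=-2:; next v becomes 26; next at j=0:; next v becomes 25; next at j=1:; next v becomes 24; next at k=-1:; next v becomes 49; next at j=0:; next v becomes 48; next at j=1:; next v becomes 47; next at k=0:; next v becomes 72; next at j=0:; next v becomes 71; next at j=1:; next v becomes 70; next at k=1:; next v becomes 95; next at j=0:; next v becomes 94; next at j=1:; next v becomes 93; next at k=2:; next v becomes 118; next at j=0:; next v becomes 117; next at j=1:; next v becomes 116; next t becomes -108; next final value -108
calc_v2: t becomes -2; next s becomes 0; next ((t * t) == (z * z)) evaluates to true; next ((y * t) == (x * y)) evaluates to true; next z becomes -2; next v becomes 1; next at k=-2:; next v becomes 26; next v becomes 21; next v becomes 16; next at k=-1:; next v becomes 41; next v becomes 36; next v becomes 31; next at k=0:; next v becomes 56; next v becomes 51; next v becomes 46; next at k=1:; next v becomes 71; next v becomes 66; next v becomes 61; next at k=2:; next v becomes 86; next v becomes 81; next v becomes 76; next t becomes -68; next final value -68
verdict: not equivalent; witness: x=-5, y=0, z=-2


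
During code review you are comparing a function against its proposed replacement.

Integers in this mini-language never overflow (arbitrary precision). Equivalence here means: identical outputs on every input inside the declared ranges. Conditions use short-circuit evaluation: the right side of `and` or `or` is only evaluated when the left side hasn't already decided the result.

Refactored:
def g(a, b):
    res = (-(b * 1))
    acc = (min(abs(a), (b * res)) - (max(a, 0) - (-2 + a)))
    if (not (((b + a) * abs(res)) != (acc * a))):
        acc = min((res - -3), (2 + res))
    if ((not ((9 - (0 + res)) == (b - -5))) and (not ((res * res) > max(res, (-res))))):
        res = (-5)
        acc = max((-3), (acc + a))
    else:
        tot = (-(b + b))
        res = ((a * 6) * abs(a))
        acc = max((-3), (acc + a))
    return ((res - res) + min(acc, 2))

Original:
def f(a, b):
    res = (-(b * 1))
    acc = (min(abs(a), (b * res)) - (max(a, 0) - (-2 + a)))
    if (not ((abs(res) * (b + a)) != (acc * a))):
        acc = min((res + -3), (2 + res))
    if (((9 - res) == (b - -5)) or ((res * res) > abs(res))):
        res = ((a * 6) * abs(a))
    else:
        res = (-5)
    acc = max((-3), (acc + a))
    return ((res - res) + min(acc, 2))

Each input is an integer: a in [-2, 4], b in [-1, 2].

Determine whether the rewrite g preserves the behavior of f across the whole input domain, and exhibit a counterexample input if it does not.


Take a=0, b=0.
f: res=0, then acc=-2, then (not ((abs(res) * (b + a)) != (acc * a))) is true, then acc=-3, then (((9 - res) == (b - -5)) or ((res * res) > abs(res))) is false, then res=-5, then acc=-3, then returns -3
g: res=0, then acc=-2, then (not (((b + a) * abs(res)) != (acc * a))) is true, then acc=2, then ((not ((9 - (0 + res)) == (b - -5))) and (not ((res * res) > max(res, (-res))))) is true, then res=-5, then acc=2, then returns 2
-3 vs 2 — the two versions disagree here.
verdict: not equivalent; witness: a=0, b=0


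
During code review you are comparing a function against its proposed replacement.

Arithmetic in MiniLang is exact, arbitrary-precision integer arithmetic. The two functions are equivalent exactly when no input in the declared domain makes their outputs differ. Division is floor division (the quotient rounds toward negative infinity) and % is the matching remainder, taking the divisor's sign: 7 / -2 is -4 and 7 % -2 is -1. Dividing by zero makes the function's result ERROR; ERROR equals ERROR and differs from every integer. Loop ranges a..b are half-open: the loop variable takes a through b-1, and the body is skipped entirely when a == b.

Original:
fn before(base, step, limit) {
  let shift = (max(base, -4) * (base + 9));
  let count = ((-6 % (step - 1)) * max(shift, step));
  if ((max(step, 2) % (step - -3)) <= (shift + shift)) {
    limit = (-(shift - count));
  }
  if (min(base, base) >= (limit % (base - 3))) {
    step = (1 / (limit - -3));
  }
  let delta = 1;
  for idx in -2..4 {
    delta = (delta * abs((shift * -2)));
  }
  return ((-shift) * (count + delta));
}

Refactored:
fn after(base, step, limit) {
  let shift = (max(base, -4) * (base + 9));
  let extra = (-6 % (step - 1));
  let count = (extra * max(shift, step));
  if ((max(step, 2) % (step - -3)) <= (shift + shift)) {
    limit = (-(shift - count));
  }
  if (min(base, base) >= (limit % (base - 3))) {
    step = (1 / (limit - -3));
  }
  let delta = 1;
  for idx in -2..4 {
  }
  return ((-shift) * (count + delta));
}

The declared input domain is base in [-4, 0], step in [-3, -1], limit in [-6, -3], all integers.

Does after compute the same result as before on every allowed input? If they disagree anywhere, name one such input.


At base=-4, step=-2, limit=-6: before gives 81920000000, after gives 20.
verdict: not equivalent; witness: base=-4, step=-2, limit=-6


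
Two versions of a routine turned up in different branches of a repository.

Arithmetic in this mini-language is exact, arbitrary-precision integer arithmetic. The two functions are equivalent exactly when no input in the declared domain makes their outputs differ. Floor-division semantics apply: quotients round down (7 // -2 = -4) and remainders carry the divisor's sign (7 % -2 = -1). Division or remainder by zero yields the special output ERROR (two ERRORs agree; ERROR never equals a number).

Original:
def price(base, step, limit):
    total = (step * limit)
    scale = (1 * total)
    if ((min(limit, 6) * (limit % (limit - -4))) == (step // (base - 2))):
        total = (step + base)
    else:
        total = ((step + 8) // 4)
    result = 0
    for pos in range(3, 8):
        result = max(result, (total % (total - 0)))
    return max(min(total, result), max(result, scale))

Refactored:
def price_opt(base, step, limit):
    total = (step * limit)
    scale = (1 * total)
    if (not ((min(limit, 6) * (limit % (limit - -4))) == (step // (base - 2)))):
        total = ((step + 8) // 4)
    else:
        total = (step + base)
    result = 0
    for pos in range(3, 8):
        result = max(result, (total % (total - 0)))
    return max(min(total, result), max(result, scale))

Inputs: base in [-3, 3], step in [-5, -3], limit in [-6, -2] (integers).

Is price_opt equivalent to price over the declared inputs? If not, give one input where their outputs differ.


Reading the diff, among the changes: boolean connective usage differs.
As a probe, take base=-1, step=-3, limit=-2: price runs total = 6; scale = 6; ((min(limit, 6) * (limit % (limit - -4))) == (step // (base - 2))) -> false; total = 1; result = 0; [pos=3]; result = 0; [pos=4]; result = 0; [pos=5]; result = 0; [pos=6]; result = 0; [pos=7]; result = 0; return 6; price_opt runs total = 6; scale = 6; (not ((min(limit, 6) * (limit % (limit - -4))) == (step // (base - 2)))) -> true; total = 1; result = 0; [pos=3]; result = 0; [pos=4]; result = 0; [pos=5]; result = 0; [pos=6]; result = 0; [pos=7]; result = 0; return 6; both end at 6.
An exhaustive pass over the 105 declared inputs shows identical outputs.
verdict: equivalent


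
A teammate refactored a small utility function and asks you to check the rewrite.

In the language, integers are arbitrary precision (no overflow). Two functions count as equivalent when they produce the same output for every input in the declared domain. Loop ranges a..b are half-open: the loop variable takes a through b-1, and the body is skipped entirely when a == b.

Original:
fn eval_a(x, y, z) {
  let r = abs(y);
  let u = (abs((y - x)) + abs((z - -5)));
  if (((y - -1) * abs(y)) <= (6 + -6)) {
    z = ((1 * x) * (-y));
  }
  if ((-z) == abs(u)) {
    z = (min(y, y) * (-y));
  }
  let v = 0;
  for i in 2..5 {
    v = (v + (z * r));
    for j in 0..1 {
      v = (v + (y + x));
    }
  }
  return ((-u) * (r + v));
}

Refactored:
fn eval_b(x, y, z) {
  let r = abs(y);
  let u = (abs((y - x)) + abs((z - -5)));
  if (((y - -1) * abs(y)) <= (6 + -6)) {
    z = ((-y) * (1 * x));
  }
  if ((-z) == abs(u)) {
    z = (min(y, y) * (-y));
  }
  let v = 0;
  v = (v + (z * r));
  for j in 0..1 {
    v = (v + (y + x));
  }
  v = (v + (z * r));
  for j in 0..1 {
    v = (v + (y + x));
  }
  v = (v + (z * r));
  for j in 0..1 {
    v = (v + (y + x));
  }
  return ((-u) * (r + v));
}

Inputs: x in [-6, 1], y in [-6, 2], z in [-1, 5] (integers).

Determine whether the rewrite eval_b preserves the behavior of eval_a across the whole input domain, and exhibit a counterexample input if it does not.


This is a faithful refactor — statement counts differ; loop structure differs; arithmetic usage differs; local variable names differ, but the computed results match everywhere.
Spot check at x=1, y=-2, z=5 — eval_a: r = 2; u = 13; (((y - -1) * abs(y)) <= (6 + -6)) -> true; z = 2; ((-z) == abs(u)) -> false; v = 0; [i=2]; v = 4; [j=0]; v = 3; [i=3]; v = 7; [j=0]; v = 6; [i=4]; v = 10; [j=0]; v = 9; return -143. eval_b: r = 2; u = 13; (((y - -1) * abs(y)) <= (6 + -6)) -> true; z = 2; ((-z) == abs(u)) -> false; v = 0; v = 4; [j=0]; v = 3; v = 7; [j=0]; v = 6; v = 10; [j=0]; v = 9; return -143. Both give -143.
Every one of the 504 inputs gives matching results.
verdict: equivalent


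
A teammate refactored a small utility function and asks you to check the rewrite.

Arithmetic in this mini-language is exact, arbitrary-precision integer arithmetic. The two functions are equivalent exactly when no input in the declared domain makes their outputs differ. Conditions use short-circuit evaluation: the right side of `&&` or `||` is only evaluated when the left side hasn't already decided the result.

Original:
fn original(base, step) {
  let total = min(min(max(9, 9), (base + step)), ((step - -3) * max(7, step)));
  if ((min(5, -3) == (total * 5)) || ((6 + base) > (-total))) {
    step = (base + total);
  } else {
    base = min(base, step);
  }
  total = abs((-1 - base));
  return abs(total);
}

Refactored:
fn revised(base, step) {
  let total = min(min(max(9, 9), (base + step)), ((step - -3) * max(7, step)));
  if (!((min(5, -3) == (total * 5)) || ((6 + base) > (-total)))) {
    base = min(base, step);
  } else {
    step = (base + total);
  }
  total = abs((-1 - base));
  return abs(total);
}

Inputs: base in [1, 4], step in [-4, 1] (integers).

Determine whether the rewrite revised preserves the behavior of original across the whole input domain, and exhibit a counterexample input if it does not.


Reading the diff, among the changes: boolean connective usage differs.
Spot check at base=3, step=-1 — original: total=2, then ((min(5, -3) == (total * 5)) || ((6 + base) > (-total))) is true, then step=5, then total=4, then returns 4. revised: total=2, then (!((min(5, -3) == (total * 5)) || ((6 + base) > (-total)))) is false, then step=5, then total=4, then returns 4. Both give 4.
Sweeping the whole domain (24 inputs) finds no disagreement.
verdict: equivalent


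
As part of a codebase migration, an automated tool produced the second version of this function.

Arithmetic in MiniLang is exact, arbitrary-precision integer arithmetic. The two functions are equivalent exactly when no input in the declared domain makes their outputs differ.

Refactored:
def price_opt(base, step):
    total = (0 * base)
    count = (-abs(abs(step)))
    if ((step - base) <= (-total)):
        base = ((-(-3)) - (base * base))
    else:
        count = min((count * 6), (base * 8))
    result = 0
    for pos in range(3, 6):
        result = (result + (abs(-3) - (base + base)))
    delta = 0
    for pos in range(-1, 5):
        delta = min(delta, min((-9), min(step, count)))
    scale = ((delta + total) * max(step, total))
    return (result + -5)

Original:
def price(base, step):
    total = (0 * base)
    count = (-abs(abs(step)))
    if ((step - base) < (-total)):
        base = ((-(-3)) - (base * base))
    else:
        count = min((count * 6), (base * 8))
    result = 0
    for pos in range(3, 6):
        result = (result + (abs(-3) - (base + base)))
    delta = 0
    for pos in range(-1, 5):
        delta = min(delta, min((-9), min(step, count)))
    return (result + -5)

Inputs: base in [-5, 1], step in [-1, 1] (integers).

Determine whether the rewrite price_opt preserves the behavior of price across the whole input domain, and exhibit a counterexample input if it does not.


Run the pair on base=-1, step=-1.
price: total becomes 0; next count becomes -1; next ((step - base) < (-total)) evaluates to false; next count becomes -8; next result becomes 0; next at pos=3:; next result becomes 5; next at pos=4:; next result becomes 10; next at pos=5:; next result becomes 15; next delta becomes 0; next at pos=-1:; next delta becomes -9; next at pos=0:; next delta becomes -9; next at pos=1:; next delta becomes -9; next at pos=2:; next delta becomes -9; next at pos=3:; next delta becomes -9; next at pos=4:; next delta becomes -9; next final value 10
price_opt: total becomes 0; next count becomes -1; next ((step - base) <= (-total)) evaluates to true; next base becomes 2; next result becomes 0; next at pos=3:; next result becomes -1; next at pos=4:; next result becomes -2; next at pos=5:; next result becomes -3; next delta becomes 0; next at pos=-1:; next delta becomes -9; next at pos=0:; next delta becomes -9; next at pos=1:; next delta becomes -9; next at pos=2:; next delta becomes -9; next at pos=3:; next delta becomes -9; next at pos=4:; next delta becomes -9; next scale becomes 0; next final value -8
10 != -8, so the rewrite changes behavior.
verdict: not equivalent; witness: base=-1, step=-1


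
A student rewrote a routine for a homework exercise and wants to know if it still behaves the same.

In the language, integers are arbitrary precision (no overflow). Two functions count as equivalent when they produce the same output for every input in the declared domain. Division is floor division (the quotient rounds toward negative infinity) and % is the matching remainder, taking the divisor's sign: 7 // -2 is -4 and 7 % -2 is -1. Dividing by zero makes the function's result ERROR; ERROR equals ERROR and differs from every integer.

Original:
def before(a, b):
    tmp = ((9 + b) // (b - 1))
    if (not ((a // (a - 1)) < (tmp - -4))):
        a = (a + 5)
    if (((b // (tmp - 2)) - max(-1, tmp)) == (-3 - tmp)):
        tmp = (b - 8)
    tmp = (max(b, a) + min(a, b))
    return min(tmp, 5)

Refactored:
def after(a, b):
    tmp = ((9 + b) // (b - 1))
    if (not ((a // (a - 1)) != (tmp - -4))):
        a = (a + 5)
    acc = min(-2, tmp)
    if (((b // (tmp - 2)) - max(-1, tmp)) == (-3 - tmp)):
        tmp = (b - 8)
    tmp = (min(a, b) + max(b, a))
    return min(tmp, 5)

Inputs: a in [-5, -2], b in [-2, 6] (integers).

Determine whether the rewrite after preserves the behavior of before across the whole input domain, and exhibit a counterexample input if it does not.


Input a=-5, b=0: 0 from before versus -5 from after.
verdict: not equivalent; witness: a=-5, b=0


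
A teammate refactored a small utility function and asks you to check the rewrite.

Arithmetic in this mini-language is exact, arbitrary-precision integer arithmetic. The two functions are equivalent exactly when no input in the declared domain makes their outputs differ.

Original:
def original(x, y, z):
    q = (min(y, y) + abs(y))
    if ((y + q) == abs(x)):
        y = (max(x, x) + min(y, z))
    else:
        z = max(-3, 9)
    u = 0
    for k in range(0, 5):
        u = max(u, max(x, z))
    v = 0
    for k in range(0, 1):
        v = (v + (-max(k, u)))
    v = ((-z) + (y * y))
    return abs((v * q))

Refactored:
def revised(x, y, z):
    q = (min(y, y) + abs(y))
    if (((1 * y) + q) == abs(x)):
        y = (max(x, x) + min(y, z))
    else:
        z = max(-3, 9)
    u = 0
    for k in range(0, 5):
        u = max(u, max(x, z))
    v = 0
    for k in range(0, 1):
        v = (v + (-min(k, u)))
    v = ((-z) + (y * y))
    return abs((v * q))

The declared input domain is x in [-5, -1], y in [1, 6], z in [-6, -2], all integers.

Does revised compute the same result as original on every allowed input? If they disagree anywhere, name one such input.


Equivalent. The suspicious edit (`max(k, u)` became `min(k, u)`) never changes the result for any input inside the declared domain.
An exhaustive pass over the 150 declared inputs shows identical outputs.
One worked example (x=-5, y=1, z=-5) — original: q := 2 | ((y + q) == abs(x)): false | z := 9 | u := 0 | iter k=0: | u := 9 | iter k=1: | u := 9 | iter k=2: | u := 9 | iter k=3: | u := 9 | iter k=4: | u := 9 | v := 0 | iter k=0: | v := -9 | v := -8 | result 16; revised: q := 2 | (((1 * y) + q) == abs(x)): false | z := 9 | u := 0 | iter k=0: | u := 9 | iter k=1: | u := 9 | iter k=2: | u := 9 | iter k=3: | u := 9 | iter k=4: | u := 9 | v := 0 | iter k=0: | v := 0 | v := -8 | result 16; agreement on 16.
verdict: equivalent


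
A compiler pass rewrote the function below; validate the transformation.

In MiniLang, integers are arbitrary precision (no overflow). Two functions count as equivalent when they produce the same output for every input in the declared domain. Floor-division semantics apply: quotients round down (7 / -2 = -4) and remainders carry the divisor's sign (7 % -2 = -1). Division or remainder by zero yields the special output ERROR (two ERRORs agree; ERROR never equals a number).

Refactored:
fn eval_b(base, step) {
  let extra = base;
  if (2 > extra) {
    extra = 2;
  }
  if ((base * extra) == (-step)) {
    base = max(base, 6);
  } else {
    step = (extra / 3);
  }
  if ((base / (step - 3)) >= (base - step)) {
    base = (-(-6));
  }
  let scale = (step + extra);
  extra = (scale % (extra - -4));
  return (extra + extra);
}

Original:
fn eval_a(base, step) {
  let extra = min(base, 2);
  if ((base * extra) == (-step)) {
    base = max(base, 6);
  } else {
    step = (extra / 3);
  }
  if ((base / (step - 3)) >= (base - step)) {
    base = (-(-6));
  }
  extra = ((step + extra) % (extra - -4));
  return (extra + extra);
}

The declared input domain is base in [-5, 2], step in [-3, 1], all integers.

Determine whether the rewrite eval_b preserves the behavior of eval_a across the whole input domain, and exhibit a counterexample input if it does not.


These are not equivalent — on base=-5, step=-3 the outputs split (0 vs 4).
eval_a: extra becomes -5; next ((base * extra) == (-step)) evaluates to false; next step becomes -2; next ((base / (step - 3)) >= (base - step)) evaluates to true; next base becomes 6; next extra becomes 0; next final value 0
eval_b: extra becomes -5; next (2 > extra) evaluates to true; next extra becomes 2; next ((base * extra) == (-step)) evaluates to false; next step becomes 0; next ((base / (step - 3)) >= (base - step)) evaluates to true; next base becomes 6; next scale becomes 2; next extra becomes 2; next final value 4
verdict: not equivalent; witness: base=-5, step=-3
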